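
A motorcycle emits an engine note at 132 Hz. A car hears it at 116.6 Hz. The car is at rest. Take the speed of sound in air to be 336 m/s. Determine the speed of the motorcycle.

44 m/s

f' < f, so the motorcycle is receding.
f' = f · v/(v + v_s) ⇒ v_s = v · |1 − f/f'|.
v_s = 336 × |1 − 132/116.6| = 336 × 0.1321 ≈ 44 m/s.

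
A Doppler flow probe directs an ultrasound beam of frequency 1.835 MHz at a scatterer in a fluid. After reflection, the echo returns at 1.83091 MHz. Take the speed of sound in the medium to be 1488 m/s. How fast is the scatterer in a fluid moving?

1.66 m/s

Double Doppler shift off a moving reflector: f₂ = f₀ · (v + u)/(v − u) (u > 0 toward emitter).
Rearranging, u = v · (f₂ − f₀)/(f₂ + f₀) = 1488 × -0.00409/3.66591 ≈ -1.66 m/s.
So the scatterer in a fluid is moving at 1.66 m/s away from the emitter.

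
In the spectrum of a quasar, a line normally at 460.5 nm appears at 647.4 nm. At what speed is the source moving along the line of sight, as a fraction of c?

λ'/λ₀ = 1.4059 > 1 (redshift), so the source is receding.
λ'/λ₀ = √((1 + β)/(1 − β)) for a receding source ⇒ β = (r² − 1)/(r² + 1) with r = λ'/λ₀.
β = (1.9765 − 1)/(1.9765 + 1) ≈ 0.328.

0.328c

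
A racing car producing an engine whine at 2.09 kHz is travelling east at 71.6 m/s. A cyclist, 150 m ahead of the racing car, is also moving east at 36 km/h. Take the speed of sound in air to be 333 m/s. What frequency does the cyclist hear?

36 km/h = 10 m/s.
The cyclist is ahead, so the racing car is moving toward it while the cyclist is moving away from the racing car.
General Doppler shift: f' = f · (v − v_o)/(v − v_s).
f' = 2.09 × (333 − 10)/(333 − 71.6) = 2.09 × 323/261.4 ≈ 2.58 kHz.

2.58 kHz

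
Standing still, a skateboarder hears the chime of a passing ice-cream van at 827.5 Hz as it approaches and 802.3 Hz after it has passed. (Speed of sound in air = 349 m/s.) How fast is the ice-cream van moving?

f₁/f₂ = (v + v_s)/(v − v_s), so v_s = v · (f₁ − f₂)/(f₁ + f₂).
v_s = 349 × (827.5 − 802.3)/(827.5 + 802.3) = 349 × 25.2/1629.8 ≈ 5.4 m/s.

5.4 m/s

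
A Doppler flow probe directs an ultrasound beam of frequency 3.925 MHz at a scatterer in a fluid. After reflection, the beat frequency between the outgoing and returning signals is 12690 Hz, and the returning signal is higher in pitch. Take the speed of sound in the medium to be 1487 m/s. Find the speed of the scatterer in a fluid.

Double Doppler shift off a moving reflector: f₂ = f₀ · (v + u)/(v − u) (u > 0 toward emitter).
Returning signal is higher, so f₂ = f₀ + Δf = 3925000 + 12690 = 3937690 Hz.
Rearranging, u = v · (f₂ − f₀)/(f₂ + f₀) = 1487 × 12690/7862690 ≈ 2.40 m/s.
So the scatterer in a fluid is moving at 2.40 m/s toward the emitter.

2.40 m/s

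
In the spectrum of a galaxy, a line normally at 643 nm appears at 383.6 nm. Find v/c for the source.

λ'/λ₀ = 0.5966 < 1 (blueshift), so the source is approaching.
λ'/λ₀ = √((1 − β)/(1 + β)) for an approaching source ⇒ β = (1 − r²)/(1 + r²) with r = λ'/λ₀.
β = (1 − 0.3559)/(1 + 0.3559) ≈ 0.475.

0.475c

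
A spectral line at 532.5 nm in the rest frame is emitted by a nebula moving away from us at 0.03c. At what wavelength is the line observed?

548.7 nm

Relativistic Doppler for wavelength: λ' = λ₀ · √((1 + β)/(1 − β)).
λ' = 532.5 × √(1.0300/0.9700) = 532.5 × 1.03046 ≈ 548.7 nm.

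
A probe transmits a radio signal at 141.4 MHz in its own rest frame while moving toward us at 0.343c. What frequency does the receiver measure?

202.2 MHz

Relativistic Doppler for frequency: f' = f₀ · √((1 + β)/(1 − β)).
f' = 141.4 × √(1.3430/0.6570) = 141.4 × 1.42973 ≈ 202.2 MHz.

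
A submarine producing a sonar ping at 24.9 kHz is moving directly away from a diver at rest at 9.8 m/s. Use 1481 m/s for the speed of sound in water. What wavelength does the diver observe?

6.0 cm

With the source moving away from a stationary observer, f' = f · v/(v + v_s).
f' = 24.9 × 1481/(1481 + 9.8) ≈ 24.7 kHz.
λ' = v/f' = 1481/24736.3 ≈ 6.0 cm.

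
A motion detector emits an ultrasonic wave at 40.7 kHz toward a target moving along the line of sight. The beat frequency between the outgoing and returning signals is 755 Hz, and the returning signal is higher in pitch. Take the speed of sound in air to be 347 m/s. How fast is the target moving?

Double Doppler shift off a moving reflector: f₂ = f₀ · (v + u)/(v − u) (u > 0 toward emitter).
Returning signal is higher, so f₂ = f₀ + Δf = 40700 + 755 = 41455 Hz.
Rearranging, u = v · (f₂ − f₀)/(f₂ + f₀) = 347 × 755/82155 ≈ 3.2 m/s.
So the target is moving at 3.2 m/s toward the emitter.

3.2 m/s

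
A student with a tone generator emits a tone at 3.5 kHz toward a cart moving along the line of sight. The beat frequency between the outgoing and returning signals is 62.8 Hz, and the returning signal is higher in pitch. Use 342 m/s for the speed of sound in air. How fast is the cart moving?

3.0 m/s

Double Doppler shift off a moving reflector: f₂ = f₀ · (v + u)/(v − u) (u > 0 toward emitter).
Returning signal is higher, so f₂ = f₀ + Δf = 3500 + 62.8 = 3562.8 Hz.
Rearranging, u = v · (f₂ − f₀)/(f₂ + f₀) = 342 × 62.8/7062.8 ≈ 3.0 m/s.
So the cart is moving at 3.0 m/s toward the emitter.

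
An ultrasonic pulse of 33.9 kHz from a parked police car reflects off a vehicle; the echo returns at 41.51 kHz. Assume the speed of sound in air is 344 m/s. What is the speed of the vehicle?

35 m/s

Double Doppler shift off a moving reflector: f₂ = f₀ · (v + u)/(v − u) (u > 0 toward emitter).
Rearranging, u = v · (f₂ − f₀)/(f₂ + f₀) = 344 × 7.61/75.41 ≈ 35 m/s.
So the vehicle is moving at 35 m/s toward the emitter.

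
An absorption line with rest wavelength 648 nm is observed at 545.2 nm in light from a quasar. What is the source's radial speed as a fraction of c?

0.171

λ'/λ₀ = 0.8414 < 1 (blueshift), so the source is approaching.
λ'/λ₀ = √((1 − β)/(1 + β)) for an approaching source ⇒ β = (1 − r²)/(1 + r²) with r = λ'/λ₀.
β = (1 − 0.7079)/(1 + 0.7079) ≈ 0.171.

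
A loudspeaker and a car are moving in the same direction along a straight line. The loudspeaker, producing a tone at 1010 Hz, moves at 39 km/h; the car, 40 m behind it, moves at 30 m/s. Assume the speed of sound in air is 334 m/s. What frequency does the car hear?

1066 Hz

39 km/h = 10.83 m/s.
The car is behind, so the loudspeaker is moving away from it while the car is moving toward the loudspeaker.
Both move, so f' = f · (v + v_o)/(v + v_s).
f' = 1010 × (334 + 30)/(334 + 10.83) = 1010 × 364/344.83 ≈ 1066 Hz.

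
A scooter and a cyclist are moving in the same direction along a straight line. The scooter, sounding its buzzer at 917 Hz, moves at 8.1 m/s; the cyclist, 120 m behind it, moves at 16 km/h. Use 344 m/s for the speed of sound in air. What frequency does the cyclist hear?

16 km/h = 4.444 m/s.
The cyclist is behind, so the scooter is moving away from it while the cyclist is moving toward the scooter.
General Doppler shift: f' = f · (v + v_o)/(v + v_s).
f' = 917 × (344 + 4.444)/(344 + 8.1) = 917 × 348.44/352.1 ≈ 907 Hz.

907 Hz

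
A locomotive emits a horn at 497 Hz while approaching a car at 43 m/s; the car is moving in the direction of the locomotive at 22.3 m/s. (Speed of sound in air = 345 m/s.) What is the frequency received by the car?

604 Hz

General Doppler shift: f' = f · (v + v_o)/(v − v_s).
f' = 497 × (345 + 22.3)/(345 − 43) = 497 × 367.3/302 ≈ 604 Hz.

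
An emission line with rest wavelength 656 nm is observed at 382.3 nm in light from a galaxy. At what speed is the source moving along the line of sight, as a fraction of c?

0.493

λ'/λ₀ = 0.5828 < 1 (blueshift), so the source is approaching.
λ'/λ₀ = √((1 − β)/(1 + β)) for an approaching source ⇒ β = (1 − r²)/(1 + r²) with r = λ'/λ₀.
β = (1 − 0.3396)/(1 + 0.3396) ≈ 0.493.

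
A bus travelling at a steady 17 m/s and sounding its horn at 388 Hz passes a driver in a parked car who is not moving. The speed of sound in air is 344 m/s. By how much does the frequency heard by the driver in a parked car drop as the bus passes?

38.4 Hz

Approaching: f₁ = f · v/(v − v_s) = 388 × 344/327 ≈ 408.2 Hz.
Receding: f₂ = f · v/(v + v_s) = 388 × 344/361 ≈ 369.7 Hz.
Drop: f₁ − f₂ = 2f·v·v_s/(v² − v_s²) = 2 × 388 × 344 × 17/(344² − 17²) ≈ 38.4 Hz.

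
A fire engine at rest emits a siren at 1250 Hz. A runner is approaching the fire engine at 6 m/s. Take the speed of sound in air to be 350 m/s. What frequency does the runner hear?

1271 Hz

Only the observer moves, toward the source, so f' = f · (v + v_o)/v.
f' = 1250 × (350 + 6)/350 = 1250 × 356/350 ≈ 1271 Hz.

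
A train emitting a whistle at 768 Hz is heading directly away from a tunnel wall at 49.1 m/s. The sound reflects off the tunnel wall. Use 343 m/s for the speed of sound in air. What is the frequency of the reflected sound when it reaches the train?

576 Hz

The tunnel wall receives the sound from a moving source: f₁ = f₀ · v/(v + v_e) = 768 × 343/392.1 ≈ 672 Hz.
On the return leg the train is a moving observer: f₂ = f₁ · (v − v_e)/v = 672 × 293.9/343 ≈ 576 Hz.
Equivalently f₂ = f₀ · (v − v_e)/(v + v_e).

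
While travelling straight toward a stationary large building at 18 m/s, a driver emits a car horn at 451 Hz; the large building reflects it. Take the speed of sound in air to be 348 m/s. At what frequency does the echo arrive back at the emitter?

500 Hz

The large building receives the sound from a moving source: f₁ = f₀ · v/(v − v_e) = 451 × 348/330 ≈ 476 Hz.
On the return leg the driver is a moving observer: f₂ = f₁ · (v + v_e)/v = 476 × 366/348 ≈ 500 Hz.
Equivalently f₂ = f₀ · (v + v_e)/(v − v_e).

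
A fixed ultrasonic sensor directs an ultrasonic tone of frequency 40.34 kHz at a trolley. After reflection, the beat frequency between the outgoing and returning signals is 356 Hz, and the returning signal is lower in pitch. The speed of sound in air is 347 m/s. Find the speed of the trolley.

Double Doppler shift off a moving reflector: f₂ = f₀ · (v + u)/(v − u) (u > 0 toward emitter).
Returning signal is lower, so f₂ = f₀ − Δf = 40340 − 356 = 39984 Hz.
Rearranging, u = v · (f₂ − f₀)/(f₂ + f₀) = 347 × -356/80324 ≈ -1.54 m/s.
So the trolley is moving at 1.54 m/s away from the emitter.

1.54 m/s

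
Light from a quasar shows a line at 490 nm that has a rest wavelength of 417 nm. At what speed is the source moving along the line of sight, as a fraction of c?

λ'/λ₀ = 1.1751 > 1 (redshift), so the source is receding.
λ'/λ₀ = √((1 + β)/(1 − β)) for a receding source ⇒ β = (r² − 1)/(r² + 1) with r = λ'/λ₀.
β = (1.3808 − 1)/(1.3808 + 1) ≈ 0.160.

0.160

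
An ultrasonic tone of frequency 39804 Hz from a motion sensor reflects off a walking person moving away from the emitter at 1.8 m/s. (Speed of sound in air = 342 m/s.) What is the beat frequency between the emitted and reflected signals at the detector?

The walking person first receives the wave as a moving observer: f₁ = f₀ · (v − u)/v = 39804 × (342 − 1.8)/342 ≈ 39595 Hz.
The reflection then acts as a moving source: f₂ = f₁ · v/(v + u) ≈ 39387 Hz.
Equivalently f₂ = f₀ · (v − u)/(v + u).
Beat frequency: |f₂ − f₀| = 2u·f₀/(v + u) = 2 × 1.8 × 39804/343.8 ≈ 417 Hz.

417 Hz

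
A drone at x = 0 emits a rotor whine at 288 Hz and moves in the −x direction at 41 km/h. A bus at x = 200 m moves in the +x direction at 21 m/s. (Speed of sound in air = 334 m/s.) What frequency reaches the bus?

41 km/h = 11.39 m/s.
The observer lies on the +x side, so the source is heading away from the observer and the observer is heading away from the source.
Both move, so f' = f · (v − v_o)/(v + v_s).
f' = 288 × (334 − 21)/(334 + 11.39) = 288 × 313/345.39 ≈ 261 Hz.

261 Hz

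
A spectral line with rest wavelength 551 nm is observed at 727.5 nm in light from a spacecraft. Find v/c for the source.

λ'/λ₀ = 1.3203 > 1 (redshift), so the source is receding.
λ'/λ₀ = √((1 + β)/(1 − β)) for a receding source ⇒ β = (r² − 1)/(r² + 1) with r = λ'/λ₀.
β = (1.7433 − 1)/(1.7433 + 1) ≈ 0.271.

0.271c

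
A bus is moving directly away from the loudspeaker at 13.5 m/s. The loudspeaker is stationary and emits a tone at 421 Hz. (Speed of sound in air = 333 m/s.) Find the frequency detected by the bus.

404 Hz

Moving observer, stationary source: f' = f · (v − v_o)/v.
f' = 421 × (333 − 13.5)/333 = 421 × 319.5/333 ≈ 404 Hz.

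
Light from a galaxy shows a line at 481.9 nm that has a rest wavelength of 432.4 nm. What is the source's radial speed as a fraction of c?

λ'/λ₀ = 1.1145 > 1 (redshift), so the source is receding.
λ'/λ₀ = √((1 + β)/(1 − β)) for a receding source ⇒ β = (r² − 1)/(r² + 1) with r = λ'/λ₀.
β = (1.2421 − 1)/(1.2421 + 1) ≈ 0.108.

0.108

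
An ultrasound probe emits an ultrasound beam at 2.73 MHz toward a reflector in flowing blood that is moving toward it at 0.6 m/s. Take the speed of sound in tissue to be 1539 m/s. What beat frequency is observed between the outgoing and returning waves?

At the reflector in flowing blood (a moving observer), f₁ = f₀ · (v + u)/v = 2.73 × 1539.6/1539 ≈ 2.73106 MHz.
On reflection it acts as a source moving toward the stationary detector: f₂ = f₁ · v/(v − u) = 2.73106 × 1539/1538.4 ≈ 2.73213 MHz.
Beat frequency (with f₀ = 2730000 Hz): |f₂ − f₀| = 2u·f₀/(v − u) = 2 × 0.6 × 2730000/1538.4 ≈ 2129 Hz.

2129 Hz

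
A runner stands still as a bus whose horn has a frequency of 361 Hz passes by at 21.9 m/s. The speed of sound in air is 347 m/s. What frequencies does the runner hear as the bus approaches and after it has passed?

385 Hz approaching; 340 Hz receding

Approaching: f₁ = f · v/(v − v_s) = 361 × 347/325.1 ≈ 385 Hz.
Receding: f₂ = f · v/(v + v_s) = 361 × 347/368.9 ≈ 340 Hz.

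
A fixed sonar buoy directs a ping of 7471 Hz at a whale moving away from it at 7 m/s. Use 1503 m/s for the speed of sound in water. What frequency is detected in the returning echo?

The whale first receives the wave as a moving observer: f₁ = f₀ · (v − u)/v = 7471 × (1503 − 7)/1503 ≈ 7436 Hz.
The reflection then acts as a moving source: f₂ = f₁ · v/(v + u) ≈ 7402 Hz.
Equivalently f₂ = f₀ · (v − u)/(v + u).

7402 Hz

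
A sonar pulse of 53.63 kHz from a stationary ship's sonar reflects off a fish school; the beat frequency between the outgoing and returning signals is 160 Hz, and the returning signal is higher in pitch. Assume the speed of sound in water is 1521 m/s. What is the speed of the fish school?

Double Doppler shift off a moving reflector: f₂ = f₀ · (v + u)/(v − u) (u > 0 toward emitter).
Returning signal is higher, so f₂ = f₀ + Δf = 53630 + 160 = 53790 Hz.
Rearranging, u = v · (f₂ − f₀)/(f₂ + f₀) = 1521 × 160/107420 ≈ 2.27 m/s.
So the fish school is moving at 2.27 m/s toward the emitter.

2.27 m/s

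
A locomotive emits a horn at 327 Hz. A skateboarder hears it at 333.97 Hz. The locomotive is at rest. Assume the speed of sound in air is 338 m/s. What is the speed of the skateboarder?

f' > f, so the skateboarder is approaching.
f' = f · (v + v_o)/v ⇒ v_o = v · |f'/f − 1|.
v_o = 338 × |333.97/327 − 1| = 338 × 0.02131 ≈ 7.2 m/s.

7.2 m/s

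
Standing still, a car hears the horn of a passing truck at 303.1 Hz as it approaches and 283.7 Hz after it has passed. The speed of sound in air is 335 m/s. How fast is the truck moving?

f₁/f₂ = (v + v_s)/(v − v_s), so v_s = v · (f₁ − f₂)/(f₁ + f₂).
v_s = 335 × (303.1 − 283.7)/(303.1 + 283.7) = 335 × 19.4/586.8 ≈ 11.1 m/s.

11.1 m/s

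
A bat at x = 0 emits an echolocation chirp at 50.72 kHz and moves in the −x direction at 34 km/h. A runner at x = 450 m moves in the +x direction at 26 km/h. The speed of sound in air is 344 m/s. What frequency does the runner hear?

48.3 kHz

34 km/h = 9.444 m/s; 26 km/h = 7.222 m/s.
The observer lies on the +x side, so the source is heading away from the observer and the observer is heading away from the source.
With source receding and observer receding, f' = f · (v − v_o)/(v + v_s).
f' = 50.72 × (344 − 7.222)/(344 + 9.444) = 50.72 × 336.78/353.44 ≈ 48.3 kHz.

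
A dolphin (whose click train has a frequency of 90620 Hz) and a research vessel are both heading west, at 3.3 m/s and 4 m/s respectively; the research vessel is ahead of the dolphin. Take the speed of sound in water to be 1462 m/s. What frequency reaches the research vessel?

90577 Hz

The research vessel is ahead, so the dolphin is moving toward it while the research vessel is moving away from the dolphin.
General Doppler shift: f' = f · (v − v_o)/(v − v_s).
f' = 90620 × (1462 − 4)/(1462 − 3.3) = 90620 × 1458/1458.7 ≈ 90577 Hz.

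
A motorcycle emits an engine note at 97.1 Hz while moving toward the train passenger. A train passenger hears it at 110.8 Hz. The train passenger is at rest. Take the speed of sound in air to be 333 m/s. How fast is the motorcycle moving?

41 m/s

f' = f · v/(v − v_s) ⇒ v_s = v · |1 − f/f'|.
v_s = 333 × |1 − 97.1/110.8| = 333 × 0.1236 ≈ 41 m/s.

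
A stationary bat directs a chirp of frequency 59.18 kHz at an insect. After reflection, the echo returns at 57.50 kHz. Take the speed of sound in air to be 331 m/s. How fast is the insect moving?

Double Doppler shift off a moving reflector: f₂ = f₀ · (v + u)/(v − u) (u > 0 toward emitter).
Rearranging, u = v · (f₂ − f₀)/(f₂ + f₀) = 331 × -1.68/116.68 ≈ -4.8 m/s.
So the insect is moving at 4.8 m/s away from the emitter.

4.8 m/s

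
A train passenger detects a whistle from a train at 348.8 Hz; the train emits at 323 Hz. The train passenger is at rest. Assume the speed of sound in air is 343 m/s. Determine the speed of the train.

f' > f, so the train is approaching.
f' = f · v/(v − v_s) ⇒ v_s = v · |1 − f/f'|.
v_s = 343 × |1 − 323/348.8| = 343 × 0.07397 ≈ 25 m/s.

25 m/s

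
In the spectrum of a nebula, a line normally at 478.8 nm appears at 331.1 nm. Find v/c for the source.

0.353c

λ'/λ₀ = 0.6915 < 1 (blueshift), so the source is approaching.
λ'/λ₀ = √((1 − β)/(1 + β)) for an approaching source ⇒ β = (1 − r²)/(1 + r²) with r = λ'/λ₀.
β = (1 − 0.4782)/(1 + 0.4782) ≈ 0.353.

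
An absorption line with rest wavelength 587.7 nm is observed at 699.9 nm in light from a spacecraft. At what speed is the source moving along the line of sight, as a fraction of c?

λ'/λ₀ = 1.1909 > 1 (redshift), so the source is receding.
λ'/λ₀ = √((1 + β)/(1 − β)) for a receding source ⇒ β = (r² − 1)/(r² + 1) with r = λ'/λ₀.
β = (1.4183 − 1)/(1.4183 + 1) ≈ 0.173.

0.173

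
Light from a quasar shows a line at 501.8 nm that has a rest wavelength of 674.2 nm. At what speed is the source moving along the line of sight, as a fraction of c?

λ'/λ₀ = 0.7443 < 1 (blueshift), so the source is approaching.
λ'/λ₀ = √((1 − β)/(1 + β)) for an approaching source ⇒ β = (1 − r²)/(1 + r²) with r = λ'/λ₀.
β = (1 − 0.5540)/(1 + 0.5540) ≈ 0.287.

0.287c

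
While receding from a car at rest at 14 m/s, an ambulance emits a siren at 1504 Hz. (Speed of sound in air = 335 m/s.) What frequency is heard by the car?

With the source moving away from a stationary observer, f' = f · v/(v + v_s).
f' = 1504 × 335/(335 + 14) = 1504 × 335/349 ≈ 1444 Hz.

1444 Hz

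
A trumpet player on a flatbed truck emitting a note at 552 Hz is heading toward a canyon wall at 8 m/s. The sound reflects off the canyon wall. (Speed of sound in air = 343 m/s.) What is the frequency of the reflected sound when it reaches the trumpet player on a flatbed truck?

The canyon wall receives the sound from a moving source: f₁ = f₀ · v/(v − v_e) = 552 × 343/335 ≈ 565 Hz.
On the return leg the trumpet player on a flatbed truck is a moving observer: f₂ = f₁ · (v + v_e)/v = 565 × 351/343 ≈ 578 Hz.
Equivalently f₂ = f₀ · (v + v_e)/(v − v_e).

578 Hz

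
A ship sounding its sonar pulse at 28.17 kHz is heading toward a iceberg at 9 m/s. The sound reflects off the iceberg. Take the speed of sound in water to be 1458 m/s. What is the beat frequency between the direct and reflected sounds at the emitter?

The iceberg receives the sound from a moving source: f₁ = f₀ · v/(v − v_e) = 28.17 × 1458/1449 ≈ 28.345 kHz.
On the return leg the ship is a moving observer: f₂ = f₁ · (v + v_e)/v = 28.345 × 1467/1458 ≈ 28.520 kHz.
Beat against the emitted tone (with f₀ = 28170 Hz): |f₂ − f₀| = 2v_e·f₀/(v − v_e) = 2 × 9 × 28170/1449 ≈ 350 Hz.

350 Hz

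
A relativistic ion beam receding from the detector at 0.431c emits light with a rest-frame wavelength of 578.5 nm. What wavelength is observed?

917.4 nm

Relativistic Doppler for wavelength: λ' = λ₀ · √((1 + β)/(1 − β)).
λ' = 578.5 × √(1.4310/0.5690) = 578.5 × 1.58586 ≈ 917.4 nm.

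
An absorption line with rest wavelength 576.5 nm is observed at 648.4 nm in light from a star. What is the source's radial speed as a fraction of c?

λ'/λ₀ = 1.1247 > 1 (redshift), so the source is receding.
λ'/λ₀ = √((1 + β)/(1 − β)) for a receding source ⇒ β = (r² − 1)/(r² + 1) with r = λ'/λ₀.
β = (1.2650 − 1)/(1.2650 + 1) ≈ 0.117.

0.117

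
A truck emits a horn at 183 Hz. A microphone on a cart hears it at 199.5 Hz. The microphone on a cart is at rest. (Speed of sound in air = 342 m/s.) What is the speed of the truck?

f' > f, so the truck is approaching.
f' = f · v/(v − v_s) ⇒ v_s = v · |1 − f/f'|.
v_s = 342 × |1 − 183/199.5| = 342 × 0.08271 ≈ 28 m/s.

28 m/s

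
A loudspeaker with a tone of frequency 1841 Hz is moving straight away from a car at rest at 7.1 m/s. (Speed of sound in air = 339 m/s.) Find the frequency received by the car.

Only the source moves, away from the listener, so f' = f · v/(v + v_s).
f' = 1841 × 339/(339 + 7.1) = 1841 × 339/346.1 ≈ 1803 Hz.

1803 Hz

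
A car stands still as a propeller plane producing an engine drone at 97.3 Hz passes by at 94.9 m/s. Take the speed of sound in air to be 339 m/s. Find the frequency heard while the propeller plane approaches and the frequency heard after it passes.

Approaching: f₁ = f · v/(v − v_s) = 97.3 × 339/244.1 ≈ 135 Hz.
Receding: f₂ = f · v/(v + v_s) = 97.3 × 339/433.9 ≈ 76 Hz.

135 Hz approaching; 76 Hz receding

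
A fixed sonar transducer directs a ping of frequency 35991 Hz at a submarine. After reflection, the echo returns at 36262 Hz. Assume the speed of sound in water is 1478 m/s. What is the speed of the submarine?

Double Doppler shift off a moving reflector: f₂ = f₀ · (v + u)/(v − u) (u > 0 toward emitter).
Rearranging, u = v · (f₂ − f₀)/(f₂ + f₀) = 1478 × 271/72253 ≈ 5.5 m/s.
So the submarine is moving at 5.5 m/s toward the emitter.

5.5 m/s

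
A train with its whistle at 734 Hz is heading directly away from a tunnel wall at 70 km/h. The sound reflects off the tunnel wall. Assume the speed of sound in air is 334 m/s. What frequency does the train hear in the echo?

653 Hz

70 km/h = 19.44 m/s.
The tunnel wall receives the sound from a moving source: f₁ = f₀ · v/(v + v_e) = 734 × 334/353.44 ≈ 694 Hz.
On the return leg the train is a moving observer: f₂ = f₁ · (v − v_e)/v = 694 × 314.56/334 ≈ 653 Hz.
Equivalently f₂ = f₀ · (v − v_e)/(v + v_e).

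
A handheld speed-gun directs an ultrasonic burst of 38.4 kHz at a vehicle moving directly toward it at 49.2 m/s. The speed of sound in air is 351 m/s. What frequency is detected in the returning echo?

50.9 kHz

At the vehicle (a moving observer), f₁ = f₀ · (v + u)/v = 38.4 × 400.2/351 ≈ 43.8 kHz.
On reflection it acts as a source moving toward the stationary detector: f₂ = f₁ · v/(v − u) = 43.8 × 351/301.8 ≈ 50.9 kHz.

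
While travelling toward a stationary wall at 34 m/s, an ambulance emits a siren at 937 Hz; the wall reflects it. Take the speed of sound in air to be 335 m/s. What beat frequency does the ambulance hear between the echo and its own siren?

The wall receives the sound from a moving source: f₁ = f₀ · v/(v − v_e) = 937 × 335/301 ≈ 1043 Hz.
On the return leg the ambulance is a moving observer: f₂ = f₁ · (v + v_e)/v = 1043 × 369/335 ≈ 1149 Hz.
Beat against the emitted tone: |f₂ − f₀| = 2v_e·f₀/(v − v_e) = 2 × 34 × 937/301 ≈ 212 Hz.

212 Hz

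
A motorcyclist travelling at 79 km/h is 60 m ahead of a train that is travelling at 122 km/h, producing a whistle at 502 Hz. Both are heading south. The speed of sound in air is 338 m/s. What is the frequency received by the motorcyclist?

122 km/h = 33.89 m/s; 79 km/h = 21.94 m/s.
The motorcyclist is ahead, so the train is moving toward it while the motorcyclist is moving away from the train.
With source approaching and observer receding, f' = f · (v − v_o)/(v − v_s).
f' = 502 × (338 − 21.94)/(338 − 33.89) = 502 × 316.06/304.11 ≈ 522 Hz.

522 Hz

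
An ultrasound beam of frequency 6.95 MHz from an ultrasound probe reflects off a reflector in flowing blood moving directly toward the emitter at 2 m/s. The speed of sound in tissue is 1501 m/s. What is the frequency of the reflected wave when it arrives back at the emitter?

6.969 MHz

The reflector in flowing blood first receives the wave as a moving observer: f₁ = f₀ · (v + u)/v = 6.95 × (1501 + 2)/1501 ≈ 6.959 MHz.
The reflection then acts as a moving source: f₂ = f₁ · v/(v − u) ≈ 6.969 MHz.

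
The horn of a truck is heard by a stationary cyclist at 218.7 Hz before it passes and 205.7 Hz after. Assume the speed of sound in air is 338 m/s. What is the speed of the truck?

10.4 m/s

f₁/f₂ = (v + v_s)/(v − v_s), so v_s = v · (f₁ − f₂)/(f₁ + f₂).
v_s = 338 × (218.7 − 205.7)/(218.7 + 205.7) = 338 × 13.0/424.4 ≈ 10.4 m/s.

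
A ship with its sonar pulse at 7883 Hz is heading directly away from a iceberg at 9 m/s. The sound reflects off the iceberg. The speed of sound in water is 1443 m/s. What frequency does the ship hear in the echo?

The iceberg receives the sound from a moving source: f₁ = f₀ · v/(v + v_e) = 7883 × 1443/1452 ≈ 7834 Hz.
On the return leg the ship is a moving observer: f₂ = f₁ · (v − v_e)/v = 7834 × 1434/1443 ≈ 7785 Hz.
Equivalently f₂ = f₀ · (v − v_e)/(v + v_e).

7785 Hz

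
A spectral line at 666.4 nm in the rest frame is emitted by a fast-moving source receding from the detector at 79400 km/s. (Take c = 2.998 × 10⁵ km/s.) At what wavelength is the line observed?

β = v/c = 79400/299800 = 0.2648.
Relativistic Doppler for wavelength: λ' = λ₀ · √((1 + β)/(1 − β)).
λ' = 666.4 × √(1.2648/0.7352) = 666.4 × 1.31168 ≈ 874.1 nm.

874.1 nm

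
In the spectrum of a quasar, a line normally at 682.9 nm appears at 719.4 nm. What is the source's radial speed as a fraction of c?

0.052

λ'/λ₀ = 1.0534 > 1 (redshift), so the source is receding.
λ'/λ₀ = √((1 + β)/(1 − β)) for a receding source ⇒ β = (r² − 1)/(r² + 1) with r = λ'/λ₀.
β = (1.1098 − 1)/(1.1098 + 1) ≈ 0.052.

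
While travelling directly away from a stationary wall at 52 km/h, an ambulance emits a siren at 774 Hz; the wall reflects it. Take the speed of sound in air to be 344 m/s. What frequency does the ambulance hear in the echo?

52 km/h = 14.44 m/s.
The wall receives the sound from a moving source: f₁ = f₀ · v/(v + v_e) = 774 × 344/358.44 ≈ 743 Hz.
On the return leg the ambulance is a moving observer: f₂ = f₁ · (v − v_e)/v = 743 × 329.56/344 ≈ 712 Hz.
Equivalently f₂ = f₀ · (v − v_e)/(v + v_e).

712 Hz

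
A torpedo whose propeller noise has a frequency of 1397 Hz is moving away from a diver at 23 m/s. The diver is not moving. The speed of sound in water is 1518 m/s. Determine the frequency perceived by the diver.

Moving source, stationary observer: f' = f · v/(v + v_s) since the source is receding.
f' = 1397 × 1518/(1518 + 23) = 1397 × 1518/1541 ≈ 1376 Hz.

1376 Hz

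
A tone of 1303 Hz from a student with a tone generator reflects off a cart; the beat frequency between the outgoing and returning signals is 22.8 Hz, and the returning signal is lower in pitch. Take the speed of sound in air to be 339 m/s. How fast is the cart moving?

Double Doppler shift off a moving reflector: f₂ = f₀ · (v + u)/(v − u) (u > 0 toward emitter).
Returning signal is lower, so f₂ = f₀ − Δf = 1303 − 22.8 = 1280.2 Hz.
Rearranging, u = v · (f₂ − f₀)/(f₂ + f₀) = 339 × -22.8/2583.2 ≈ -2.99 m/s.
So the cart is moving at 2.99 m/s away from the emitter.

2.99 m/s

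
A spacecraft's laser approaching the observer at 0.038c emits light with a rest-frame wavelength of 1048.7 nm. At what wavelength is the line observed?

Relativistic Doppler for wavelength: λ' = λ₀ · √((1 − β)/(1 + β)).
λ' = 1048.7 × √(0.9620/1.0380) = 1048.7 × 0.96270 ≈ 1009.6 nm.

1009.6 nm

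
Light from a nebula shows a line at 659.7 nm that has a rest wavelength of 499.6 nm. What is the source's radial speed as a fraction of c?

λ'/λ₀ = 1.3205 > 1 (redshift), so the source is receding.
λ'/λ₀ = √((1 + β)/(1 − β)) for a receding source ⇒ β = (r² − 1)/(r² + 1) with r = λ'/λ₀.
β = (1.7436 − 1)/(1.7436 + 1) ≈ 0.271.

0.271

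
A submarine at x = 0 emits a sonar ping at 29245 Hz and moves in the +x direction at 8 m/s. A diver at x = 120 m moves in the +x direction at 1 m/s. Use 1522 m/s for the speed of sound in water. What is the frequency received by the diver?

29380 Hz

The observer lies on the +x side, so the source is heading toward the observer and the observer is heading away from the source.
General Doppler shift: f' = f · (v − v_o)/(v − v_s).
f' = 29245 × (1522 − 1)/(1522 − 8) = 29245 × 1521/1514 ≈ 29380 Hz.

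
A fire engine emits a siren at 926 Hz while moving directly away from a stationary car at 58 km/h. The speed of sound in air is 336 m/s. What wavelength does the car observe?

58 km/h = 16.11 m/s.
Only the source moves, away from the listener, so f' = f · v/(v + v_s).
f' = 926 × 336/(336 + 16.11) ≈ 884 Hz.
λ' = v/f' = 336/883.63 ≈ 38.0 cm.

38.0 cm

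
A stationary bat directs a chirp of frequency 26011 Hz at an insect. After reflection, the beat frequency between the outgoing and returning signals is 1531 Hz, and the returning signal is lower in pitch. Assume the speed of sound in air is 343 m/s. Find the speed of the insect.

10.4 m/s

Double Doppler shift off a moving reflector: f₂ = f₀ · (v + u)/(v − u) (u > 0 toward emitter).
Returning signal is lower, so f₂ = f₀ − Δf = 26011 − 1531 = 24480 Hz.
Rearranging, u = v · (f₂ − f₀)/(f₂ + f₀) = 343 × -1531/50491 ≈ -10.4 m/s.
So the insect is moving at 10.4 m/s away from the emitter.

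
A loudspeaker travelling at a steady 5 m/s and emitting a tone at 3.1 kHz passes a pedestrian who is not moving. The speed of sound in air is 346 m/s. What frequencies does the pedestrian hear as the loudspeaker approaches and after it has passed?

3.15 kHz approaching; 3.06 kHz receding

Approaching: f₁ = f · v/(v − v_s) = 3.1 × 346/341 ≈ 3.15 kHz.
Receding: f₂ = f · v/(v + v_s) = 3.1 × 346/351 ≈ 3.06 kHz.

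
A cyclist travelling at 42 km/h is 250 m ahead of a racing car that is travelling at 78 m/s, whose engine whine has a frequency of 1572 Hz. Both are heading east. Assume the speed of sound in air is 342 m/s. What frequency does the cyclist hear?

42 km/h = 11.67 m/s.
The cyclist is ahead, so the racing car is moving toward it while the cyclist is moving away from the racing car.
General Doppler shift: f' = f · (v − v_o)/(v − v_s).
f' = 1572 × (342 − 11.67)/(342 − 78) = 1572 × 330.33/264 ≈ 1967 Hz.

1967 Hz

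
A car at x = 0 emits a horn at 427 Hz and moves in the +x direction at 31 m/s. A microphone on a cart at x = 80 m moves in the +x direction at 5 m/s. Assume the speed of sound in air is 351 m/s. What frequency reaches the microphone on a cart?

The observer lies on the +x side, so the source is heading toward the observer and the observer is heading away from the source.
With source approaching and observer receding, f' = f · (v − v_o)/(v − v_s).
f' = 427 × (351 − 5)/(351 − 31) = 427 × 346/320 ≈ 462 Hz.

462 Hz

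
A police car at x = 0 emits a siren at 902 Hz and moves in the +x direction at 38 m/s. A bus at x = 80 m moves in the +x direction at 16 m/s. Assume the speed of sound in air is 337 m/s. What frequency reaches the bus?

968 Hz

The observer lies on the +x side, so the source is heading toward the observer and the observer is heading away from the source.
Both move, so f' = f · (v − v_o)/(v − v_s).
f' = 902 × (337 − 16)/(337 − 38) = 902 × 321/299 ≈ 968 Hz.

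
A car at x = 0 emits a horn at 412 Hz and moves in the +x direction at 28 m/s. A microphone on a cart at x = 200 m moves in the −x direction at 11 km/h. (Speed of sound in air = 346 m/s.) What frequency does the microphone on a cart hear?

452 Hz

11 km/h = 3.056 m/s.
The observer lies on the +x side, so the source is heading toward the observer and the observer is heading toward the source.
With source approaching and observer approaching, f' = f · (v + v_o)/(v − v_s).
f' = 412 × (346 + 3.056)/(346 − 28) = 412 × 349.06/318 ≈ 452 Hz.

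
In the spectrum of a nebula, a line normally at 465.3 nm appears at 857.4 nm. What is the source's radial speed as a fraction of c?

0.545

λ'/λ₀ = 1.8427 > 1 (redshift), so the source is receding.
λ'/λ₀ = √((1 + β)/(1 − β)) for a receding source ⇒ β = (r² − 1)/(r² + 1) with r = λ'/λ₀.
β = (3.3955 − 1)/(3.3955 + 1) ≈ 0.545.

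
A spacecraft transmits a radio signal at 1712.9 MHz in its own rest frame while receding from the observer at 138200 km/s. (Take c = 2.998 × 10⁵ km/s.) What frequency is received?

1040.4 MHz

β = v/c = 138200/299800 = 0.4610.
Relativistic Doppler for frequency: f' = f₀ · √((1 − β)/(1 + β)).
f' = 1712.9 × √(0.5390/1.4610) = 1712.9 × 0.60741 ≈ 1040.4 MHz.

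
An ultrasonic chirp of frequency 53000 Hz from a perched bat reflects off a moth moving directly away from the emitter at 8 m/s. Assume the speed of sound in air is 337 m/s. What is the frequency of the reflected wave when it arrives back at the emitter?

The moth first receives the wave as a moving observer: f₁ = f₀ · (v − u)/v = 53000 × (337 − 8)/337 ≈ 51742 Hz.
On reflection it acts as a source moving away from the stationary detector: f₂ = f₁ · v/(v + u) = 51742 × 337/345 ≈ 50542 Hz.

50542 Hz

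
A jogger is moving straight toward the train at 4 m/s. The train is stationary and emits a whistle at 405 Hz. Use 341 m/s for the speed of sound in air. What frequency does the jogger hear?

410 Hz

Moving observer, stationary source: f' = f · (v + v_o)/v.
f' = 405 × (341 + 4)/341 = 405 × 345/341 ≈ 410 Hz.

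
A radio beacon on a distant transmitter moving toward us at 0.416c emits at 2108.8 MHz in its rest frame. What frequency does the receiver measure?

3283.7 MHz

Relativistic Doppler for frequency: f' = f₀ · √((1 + β)/(1 − β)).
f' = 2108.8 × √(1.4160/0.5840) = 2108.8 × 1.55713 ≈ 3283.7 MHz.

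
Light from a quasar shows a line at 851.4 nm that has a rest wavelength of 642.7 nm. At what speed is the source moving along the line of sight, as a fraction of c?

0.274c

λ'/λ₀ = 1.3247 > 1 (redshift), so the source is receding.
λ'/λ₀ = √((1 + β)/(1 − β)) for a receding source ⇒ β = (r² − 1)/(r² + 1) with r = λ'/λ₀.
β = (1.7549 − 1)/(1.7549 + 1) ≈ 0.274.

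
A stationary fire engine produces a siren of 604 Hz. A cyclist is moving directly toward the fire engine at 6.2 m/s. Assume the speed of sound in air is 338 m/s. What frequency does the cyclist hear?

615 Hz

Only the observer moves, toward the source, so f' = f · (v + v_o)/v.
f' = 604 × (338 + 6.2)/338 = 604 × 344.2/338 ≈ 615 Hz.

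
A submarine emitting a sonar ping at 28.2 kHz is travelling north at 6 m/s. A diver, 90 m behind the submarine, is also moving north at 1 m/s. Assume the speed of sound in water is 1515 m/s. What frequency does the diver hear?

The diver is behind, so the submarine is moving away from it while the diver is moving toward the submarine.
General Doppler shift: f' = f · (v + v_o)/(v + v_s).
f' = 28.2 × (1515 + 1)/(1515 + 6) = 28.2 × 1516/1521 ≈ 28.1 kHz.

28.1 kHz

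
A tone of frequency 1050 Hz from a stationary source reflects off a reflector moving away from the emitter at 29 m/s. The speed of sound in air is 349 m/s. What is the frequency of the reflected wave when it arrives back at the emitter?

889 Hz

The reflector first receives the wave as a moving observer: f₁ = f₀ · (v − u)/v = 1050 × (349 − 29)/349 ≈ 963 Hz.
The reflection then acts as a moving source: f₂ = f₁ · v/(v + u) ≈ 889 Hz.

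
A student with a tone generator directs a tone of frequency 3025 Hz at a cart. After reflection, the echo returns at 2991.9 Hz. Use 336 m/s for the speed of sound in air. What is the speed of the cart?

Double Doppler shift off a moving reflector: f₂ = f₀ · (v + u)/(v − u) (u > 0 toward emitter).
Rearranging, u = v · (f₂ − f₀)/(f₂ + f₀) = 336 × -33.1/6016.9 ≈ -1.85 m/s.
So the cart is moving at 1.85 m/s away from the emitter.

1.85 m/s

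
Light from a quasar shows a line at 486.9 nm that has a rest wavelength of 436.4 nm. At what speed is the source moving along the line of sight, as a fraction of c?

λ'/λ₀ = 1.1157 > 1 (redshift), so the source is receding.
λ'/λ₀ = √((1 + β)/(1 − β)) for a receding source ⇒ β = (r² − 1)/(r² + 1) with r = λ'/λ₀.
β = (1.2448 − 1)/(1.2448 + 1) ≈ 0.109.

0.109c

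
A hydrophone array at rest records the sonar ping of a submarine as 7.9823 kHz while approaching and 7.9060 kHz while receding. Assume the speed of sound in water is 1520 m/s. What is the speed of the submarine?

7.3 m/s

f₁/f₂ = (v + v_s)/(v − v_s), so v_s = v · (f₁ − f₂)/(f₁ + f₂).
v_s = 1520 × (7.9823 − 7.9060)/(7.9823 + 7.9060) = 1520 × 0.0763/15.8883 ≈ 7.3 m/s.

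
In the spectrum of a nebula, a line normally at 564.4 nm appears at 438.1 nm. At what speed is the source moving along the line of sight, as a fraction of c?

λ'/λ₀ = 0.7762 < 1 (blueshift), so the source is approaching.
λ'/λ₀ = √((1 − β)/(1 + β)) for an approaching source ⇒ β = (1 − r²)/(1 + r²) with r = λ'/λ₀.
β = (1 − 0.6025)/(1 + 0.6025) ≈ 0.248.

0.248c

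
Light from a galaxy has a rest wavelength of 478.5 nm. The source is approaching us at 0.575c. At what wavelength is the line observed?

248.6 nm

Relativistic Doppler for wavelength: λ' = λ₀ · √((1 − β)/(1 + β)).
λ' = 478.5 × √(0.4250/1.5750) = 478.5 × 0.51946 ≈ 248.6 nm.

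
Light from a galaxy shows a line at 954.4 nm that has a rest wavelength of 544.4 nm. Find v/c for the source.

λ'/λ₀ = 1.7531 > 1 (redshift), so the source is receding.
λ'/λ₀ = √((1 + β)/(1 − β)) for a receding source ⇒ β = (r² − 1)/(r² + 1) with r = λ'/λ₀.
β = (3.0734 − 1)/(3.0734 + 1) ≈ 0.509.

0.509c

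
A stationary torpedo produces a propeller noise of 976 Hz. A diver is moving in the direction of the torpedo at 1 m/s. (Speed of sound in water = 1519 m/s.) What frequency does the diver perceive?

977 Hz

Moving observer, stationary source: f' = f · (v + v_o)/v.
f' = 976 × (1519 + 1)/1519 = 976 × 1520/1519 ≈ 977 Hz.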